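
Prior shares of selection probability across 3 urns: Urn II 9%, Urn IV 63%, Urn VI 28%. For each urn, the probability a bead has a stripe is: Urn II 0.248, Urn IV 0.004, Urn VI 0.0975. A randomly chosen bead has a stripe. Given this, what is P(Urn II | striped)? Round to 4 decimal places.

Prior × likelihood for each hypothesis:
  Urn II: 0.09 × 0.248 = 0.02232
  Urn IV: 0.63 × 0.004 = 0.00252
  Urn VI: 0.28 × 0.0975 = 0.0273
Normalizing constant = 0.05214.
P(Urn II | evidence) = 0.02232 / 0.05214 ≈ 0.4281.

0.4281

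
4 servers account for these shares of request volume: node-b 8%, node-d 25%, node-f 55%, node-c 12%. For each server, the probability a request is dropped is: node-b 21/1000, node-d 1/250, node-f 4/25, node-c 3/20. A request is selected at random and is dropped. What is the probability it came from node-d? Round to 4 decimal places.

0.0092

Prior × likelihood for each hypothesis:
  node-b: 0.08 × 0.021 = 0.00168
  node-d: 0.25 × 0.004 = 0.001
  node-f: 0.55 × 0.16 = 0.088
  node-c: 0.12 × 0.15 = 0.018
Sum = 0.10868.
P(node-d | evidence) = 0.001 / 0.10868 ≈ 0.0092.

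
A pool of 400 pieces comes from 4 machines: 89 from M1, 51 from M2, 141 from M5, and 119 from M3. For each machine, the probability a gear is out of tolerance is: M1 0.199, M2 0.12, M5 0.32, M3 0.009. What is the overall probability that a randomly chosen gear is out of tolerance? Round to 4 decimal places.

By Bayes' rule, posterior ∝ prior × likelihood:
  M1: 0.2225 × 0.199 = 0.0442775
  M2: 0.1275 × 0.12 = 0.0153
  M5: 0.3525 × 0.32 = 0.1128
  M3: 0.2975 × 0.009 = 0.0026775
P(oversize) = 0.0442775 + 0.0153 + 0.1128 + 0.0026775 = 0.175055 → 0.1751.

0.1751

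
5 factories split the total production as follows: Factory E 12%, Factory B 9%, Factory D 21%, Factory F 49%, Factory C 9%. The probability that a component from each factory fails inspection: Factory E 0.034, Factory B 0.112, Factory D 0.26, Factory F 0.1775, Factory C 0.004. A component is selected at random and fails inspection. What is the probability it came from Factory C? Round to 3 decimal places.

Prior × likelihood for each hypothesis:
  Factory E: 0.12 × 0.034 = 0.00408
  Factory B: 0.09 × 0.112 = 0.01008
  Factory D: 0.21 × 0.26 = 0.0546
  Factory F: 0.49 × 0.1775 = 0.086975
  Factory C: 0.09 × 0.004 = 0.00036
Normalizing constant = 0.156095.
P(Factory C | evidence) = 0.00036 / 0.156095 ≈ 0.002.

0.002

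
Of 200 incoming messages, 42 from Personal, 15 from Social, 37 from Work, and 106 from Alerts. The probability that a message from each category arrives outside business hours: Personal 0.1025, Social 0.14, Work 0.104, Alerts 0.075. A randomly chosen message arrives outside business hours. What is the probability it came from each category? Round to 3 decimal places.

Personal 0.236, Social 0.115, Work 0.211, Alerts 0.437

Compute prior × likelihood for every hypothesis:
  Personal: 0.21 × 0.1025 = 0.021525
  Social: 0.075 × 0.14 = 0.0105
  Work: 0.185 × 0.104 = 0.01924
  Alerts: 0.53 × 0.075 = 0.03975
Total = 0.091015.
P(Personal | off-hours) = 0.021525/0.091015 ≈ 0.236
P(Social | off-hours) = 0.0105/0.091015 ≈ 0.115
P(Work | off-hours) = 0.01924/0.091015 ≈ 0.211
P(Alerts | off-hours) = 0.03975/0.091015 ≈ 0.437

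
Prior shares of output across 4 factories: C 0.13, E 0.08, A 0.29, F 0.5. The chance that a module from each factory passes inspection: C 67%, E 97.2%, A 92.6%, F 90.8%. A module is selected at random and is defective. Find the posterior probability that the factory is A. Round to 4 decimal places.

Taking complements, P(defective | each) = C 0.33, E 0.028, A 0.074, F 0.092.
Unnormalized posteriors (prior × likelihood):
  C: 0.13 × 0.33 = 0.0429
  E: 0.08 × 0.028 = 0.00224
  A: 0.29 × 0.074 = 0.02146
  F: 0.5 × 0.092 = 0.046
Normalizing constant = 0.1126.
P(A | evidence) = 0.02146 / 0.1126 ≈ 0.1906.

0.1906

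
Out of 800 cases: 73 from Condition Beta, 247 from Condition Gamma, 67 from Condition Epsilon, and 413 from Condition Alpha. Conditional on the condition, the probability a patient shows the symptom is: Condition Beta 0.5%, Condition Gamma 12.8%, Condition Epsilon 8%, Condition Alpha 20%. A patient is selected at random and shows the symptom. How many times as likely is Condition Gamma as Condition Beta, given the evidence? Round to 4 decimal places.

Compute prior × likelihood for every hypothesis:
  Condition Beta: 0.09125 × 0.005 = 0.00045625
  Condition Gamma: 0.30875 × 0.128 = 0.03952
  Condition Epsilon: 0.08375 × 0.08 = 0.0067
  Condition Alpha: 0.51625 × 0.2 = 0.10325
Normalizing constant = 0.14992625.
The ratio is 0.03952 / 0.00045625 (the normalizer cancels) = 86.6192.

86.6192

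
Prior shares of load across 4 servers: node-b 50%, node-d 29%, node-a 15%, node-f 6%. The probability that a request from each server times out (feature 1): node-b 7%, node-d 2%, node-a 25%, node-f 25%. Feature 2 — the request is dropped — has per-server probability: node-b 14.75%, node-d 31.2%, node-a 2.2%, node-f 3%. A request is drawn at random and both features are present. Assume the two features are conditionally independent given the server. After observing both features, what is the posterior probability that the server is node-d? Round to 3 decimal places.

0.219

Compute prior × likelihood for every hypothesis:
  node-b: 0.5 × 0.07 × 0.1475 = 0.0051625
  node-d: 0.29 × 0.02 × 0.312 = 0.0018096
  node-a: 0.15 × 0.25 × 0.022 = 0.000825
  node-f: 0.06 × 0.25 × 0.03 = 0.00045
Total = 0.0082471.
P(node-d | evidence) = 0.0018096 / 0.0082471 ≈ 0.219.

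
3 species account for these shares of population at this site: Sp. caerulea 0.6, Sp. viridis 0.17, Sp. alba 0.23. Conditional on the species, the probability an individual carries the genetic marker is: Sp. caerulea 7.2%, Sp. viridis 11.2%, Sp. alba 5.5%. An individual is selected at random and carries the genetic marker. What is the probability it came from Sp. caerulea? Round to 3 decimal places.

Compute prior × likelihood for every hypothesis:
  Sp. caerulea: 0.6 × 0.072 = 0.0432
  Sp. viridis: 0.17 × 0.112 = 0.01904
  Sp. alba: 0.23 × 0.055 = 0.01265
Total = 0.07489.
P(Sp. caerulea | evidence) = 0.0432 / 0.07489 ≈ 0.577.

0.577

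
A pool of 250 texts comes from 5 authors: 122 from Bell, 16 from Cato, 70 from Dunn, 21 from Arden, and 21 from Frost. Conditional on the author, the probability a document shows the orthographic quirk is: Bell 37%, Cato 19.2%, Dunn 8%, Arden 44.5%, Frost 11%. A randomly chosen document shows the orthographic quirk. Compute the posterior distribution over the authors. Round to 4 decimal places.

Bell 0.6895, Cato 0.0469, Dunn 0.0855, Arden 0.1427, Frost 0.0353

Prior × likelihood for each hypothesis:
  Bell: 0.488 × 0.37 = 0.18056
  Cato: 0.064 × 0.192 = 0.012288
  Dunn: 0.28 × 0.08 = 0.0224
  Arden: 0.084 × 0.445 = 0.03738
  Frost: 0.084 × 0.11 = 0.00924
Sum = 0.261868.
P(Bell | quirk) = 0.18056/0.261868 ≈ 0.6895
P(Cato | quirk) = 0.012288/0.261868 ≈ 0.0469
P(Dunn | quirk) = 0.0224/0.261868 ≈ 0.0855
P(Arden | quirk) = 0.03738/0.261868 ≈ 0.1427
P(Frost | quirk) = 0.00924/0.261868 ≈ 0.0353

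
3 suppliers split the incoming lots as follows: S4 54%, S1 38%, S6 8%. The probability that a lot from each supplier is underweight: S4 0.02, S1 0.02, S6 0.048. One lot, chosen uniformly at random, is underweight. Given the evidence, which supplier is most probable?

Prior × likelihood for each hypothesis:
  S4: 0.54 × 0.02 = 0.0108
  S1: 0.38 × 0.02 = 0.0076
  S6: 0.08 × 0.048 = 0.00384
Sum = 0.02224.
Largest term belongs to S4, so S4 is most probable.

S4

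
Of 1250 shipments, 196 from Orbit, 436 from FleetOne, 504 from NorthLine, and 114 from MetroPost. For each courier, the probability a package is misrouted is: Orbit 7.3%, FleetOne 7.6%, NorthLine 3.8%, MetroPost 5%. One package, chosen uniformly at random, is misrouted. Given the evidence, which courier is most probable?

Unnormalized posteriors (prior × likelihood):
  Orbit: 0.1568 × 0.073 = 0.0114464
  FleetOne: 0.3488 × 0.076 = 0.0265088
  NorthLine: 0.4032 × 0.038 = 0.0153216
  MetroPost: 0.0912 × 0.05 = 0.00456
Sum = 0.0578368.
Largest term belongs to FleetOne, so FleetOne is most probable.

FleetOne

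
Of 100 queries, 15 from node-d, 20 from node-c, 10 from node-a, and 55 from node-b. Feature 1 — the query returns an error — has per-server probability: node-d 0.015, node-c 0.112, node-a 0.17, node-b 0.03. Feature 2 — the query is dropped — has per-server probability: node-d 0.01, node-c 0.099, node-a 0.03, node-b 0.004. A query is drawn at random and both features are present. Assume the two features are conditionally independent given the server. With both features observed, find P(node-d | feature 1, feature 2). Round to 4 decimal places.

0.0080

Compute prior × likelihood for every hypothesis:
  node-d: 0.15 × 0.015 × 0.01 = 0.0000225
  node-c: 0.2 × 0.112 × 0.099 = 0.0022176
  node-a: 0.1 × 0.17 × 0.03 = 0.00051
  node-b: 0.55 × 0.03 × 0.004 = 0.000066
Normalizing constant = 0.0028161.
P(node-d | evidence) = 0.0000225 / 0.0028161 ≈ 0.0080.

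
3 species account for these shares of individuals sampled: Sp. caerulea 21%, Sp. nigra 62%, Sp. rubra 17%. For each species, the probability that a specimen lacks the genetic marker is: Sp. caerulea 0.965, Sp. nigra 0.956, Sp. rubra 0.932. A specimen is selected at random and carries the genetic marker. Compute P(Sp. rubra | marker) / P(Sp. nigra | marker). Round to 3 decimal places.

Taking complements, P(marker | each) = Sp. caerulea 0.035, Sp. nigra 0.044, Sp. rubra 0.068.
Unnormalized posteriors (prior × likelihood):
  Sp. caerulea: 0.21 × 0.035 = 0.00735
  Sp. nigra: 0.62 × 0.044 = 0.02728
  Sp. rubra: 0.17 × 0.068 = 0.01156
Normalizing constant = 0.04619.
The ratio is 0.01156 / 0.02728 (the normalizer cancels) = 0.424.

0.424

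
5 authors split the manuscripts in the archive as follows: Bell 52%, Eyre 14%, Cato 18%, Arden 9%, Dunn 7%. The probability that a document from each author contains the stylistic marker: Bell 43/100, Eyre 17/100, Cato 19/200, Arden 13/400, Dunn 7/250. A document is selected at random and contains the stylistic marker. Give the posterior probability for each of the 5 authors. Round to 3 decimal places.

Unnormalized posteriors (prior × likelihood):
  Bell: 0.52 × 0.43 = 0.2236
  Eyre: 0.14 × 0.17 = 0.0238
  Cato: 0.18 × 0.095 = 0.0171
  Arden: 0.09 × 0.0325 = 0.002925
  Dunn: 0.07 × 0.028 = 0.00196
Total = 0.269385.
P(Bell | marker) = 0.2236/0.269385 ≈ 0.830
P(Eyre | marker) = 0.0238/0.269385 ≈ 0.088
P(Cato | marker) = 0.0171/0.269385 ≈ 0.063
P(Arden | marker) = 0.002925/0.269385 ≈ 0.011
P(Dunn | marker) = 0.00196/0.269385 ≈ 0.007

Bell 0.830, Eyre 0.088, Cato 0.063, Arden 0.011, Dunn 0.007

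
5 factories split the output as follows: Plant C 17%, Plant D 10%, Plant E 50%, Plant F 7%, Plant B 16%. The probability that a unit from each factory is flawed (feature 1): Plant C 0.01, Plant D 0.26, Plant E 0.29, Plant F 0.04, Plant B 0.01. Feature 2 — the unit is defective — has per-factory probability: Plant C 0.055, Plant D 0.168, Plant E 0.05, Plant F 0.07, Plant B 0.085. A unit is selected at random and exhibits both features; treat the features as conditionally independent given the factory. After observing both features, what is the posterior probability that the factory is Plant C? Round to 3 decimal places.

0.008

Prior × likelihood for each hypothesis:
  Plant C: 0.17 × 0.01 × 0.055 = 0.0000935
  Plant D: 0.1 × 0.26 × 0.168 = 0.004368
  Plant E: 0.5 × 0.29 × 0.05 = 0.00725
  Plant F: 0.07 × 0.04 × 0.07 = 0.000196
  Plant B: 0.16 × 0.01 × 0.085 = 0.000136
Total = 0.0120435.
P(Plant C | evidence) = 0.0000935 / 0.0120435 ≈ 0.008.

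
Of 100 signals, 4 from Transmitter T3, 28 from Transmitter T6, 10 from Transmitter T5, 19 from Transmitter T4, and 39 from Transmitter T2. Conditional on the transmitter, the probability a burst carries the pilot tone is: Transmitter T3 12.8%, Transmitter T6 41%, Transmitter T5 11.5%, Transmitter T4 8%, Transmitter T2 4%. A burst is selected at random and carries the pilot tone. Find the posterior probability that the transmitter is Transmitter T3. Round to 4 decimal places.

0.0316

Unnormalized posteriors (prior × likelihood):
  Transmitter T3: 0.04 × 0.128 = 0.00512
  Transmitter T6: 0.28 × 0.41 = 0.1148
  Transmitter T5: 0.1 × 0.115 = 0.0115
  Transmitter T4: 0.19 × 0.08 = 0.0152
  Transmitter T2: 0.39 × 0.04 = 0.0156
Sum = 0.16222.
P(Transmitter T3 | evidence) = 0.00512 / 0.16222 ≈ 0.0316.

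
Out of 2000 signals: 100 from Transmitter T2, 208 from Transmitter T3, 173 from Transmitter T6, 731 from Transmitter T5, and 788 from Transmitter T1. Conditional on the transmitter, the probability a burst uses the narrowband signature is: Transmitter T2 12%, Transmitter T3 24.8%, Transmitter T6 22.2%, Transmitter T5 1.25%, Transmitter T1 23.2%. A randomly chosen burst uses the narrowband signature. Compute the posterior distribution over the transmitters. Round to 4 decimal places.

Unnormalized posteriors (prior × likelihood):
  Transmitter T2: 0.05 × 0.12 = 0.006
  Transmitter T3: 0.104 × 0.248 = 0.025792
  Transmitter T6: 0.0865 × 0.222 = 0.019203
  Transmitter T5: 0.3655 × 0.0125 = 0.00456875
  Transmitter T1: 0.394 × 0.232 = 0.091408
Sum = 0.14697175.
P(Transmitter T2 | narrowband) = 0.006/0.14697175 ≈ 0.0408
P(Transmitter T3 | narrowband) = 0.025792/0.14697175 ≈ 0.1755
P(Transmitter T6 | narrowband) = 0.019203/0.14697175 ≈ 0.1307
P(Transmitter T5 | narrowband) = 0.00456875/0.14697175 ≈ 0.0311
P(Transmitter T1 | narrowband) = 0.091408/0.14697175 ≈ 0.6219

Transmitter T2 0.0408, Transmitter T3 0.1755, Transmitter T6 0.1307, Transmitter T5 0.0311, Transmitter T1 0.6219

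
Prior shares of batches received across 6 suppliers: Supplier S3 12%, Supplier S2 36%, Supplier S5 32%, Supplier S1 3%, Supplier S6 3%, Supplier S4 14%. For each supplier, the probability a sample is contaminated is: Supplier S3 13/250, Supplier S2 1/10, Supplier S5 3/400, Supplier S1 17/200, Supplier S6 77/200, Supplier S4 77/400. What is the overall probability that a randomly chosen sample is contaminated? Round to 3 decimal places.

Unnormalized posteriors (prior × likelihood):
  Supplier S3: 0.12 × 0.052 = 0.00624
  Supplier S2: 0.36 × 0.1 = 0.036
  Supplier S5: 0.32 × 0.0075 = 0.0024
  Supplier S1: 0.03 × 0.085 = 0.00255
  Supplier S6: 0.03 × 0.385 = 0.01155
  Supplier S4: 0.14 × 0.1925 = 0.02695
P(contaminated) = 0.00624 + 0.036 + 0.0024 + 0.00255 + 0.01155 + 0.02695 = 0.08569 → 0.086.

0.086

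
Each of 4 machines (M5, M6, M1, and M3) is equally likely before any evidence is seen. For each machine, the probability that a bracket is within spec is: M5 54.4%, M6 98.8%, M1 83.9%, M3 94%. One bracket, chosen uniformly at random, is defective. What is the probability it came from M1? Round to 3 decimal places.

Taking complements, P(defective | each) = M5 0.456, M6 0.012, M1 0.161, M3 0.06.
Since the prior is uniform, the posterior is proportional to the likelihood:
  M5: 0.456
  M6: 0.012
  M1: 0.161
  M3: 0.06
Sum = 0.689.
P(M1 | evidence) = 0.161 / 0.689 ≈ 0.234.

0.234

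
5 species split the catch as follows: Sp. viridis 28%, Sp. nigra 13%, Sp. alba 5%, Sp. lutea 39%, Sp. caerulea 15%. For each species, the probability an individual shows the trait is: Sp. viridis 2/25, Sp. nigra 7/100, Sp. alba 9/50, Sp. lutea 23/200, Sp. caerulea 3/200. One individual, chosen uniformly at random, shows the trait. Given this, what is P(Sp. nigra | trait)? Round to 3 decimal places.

Prior × likelihood for each hypothesis:
  Sp. viridis: 0.28 × 0.08 = 0.0224
  Sp. nigra: 0.13 × 0.07 = 0.0091
  Sp. alba: 0.05 × 0.18 = 0.009
  Sp. lutea: 0.39 × 0.115 = 0.04485
  Sp. caerulea: 0.15 × 0.015 = 0.00225
Normalizing constant = 0.0876.
P(Sp. nigra | evidence) = 0.0091 / 0.0876 ≈ 0.104.

0.104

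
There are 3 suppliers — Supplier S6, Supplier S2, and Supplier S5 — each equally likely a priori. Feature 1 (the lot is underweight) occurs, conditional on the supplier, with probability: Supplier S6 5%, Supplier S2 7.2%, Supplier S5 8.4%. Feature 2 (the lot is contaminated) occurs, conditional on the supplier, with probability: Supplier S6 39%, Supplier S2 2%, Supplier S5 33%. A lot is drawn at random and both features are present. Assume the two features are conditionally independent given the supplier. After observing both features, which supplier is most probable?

With a uniform prior (1/3 each), posterior ∝ likelihood:
  Supplier S6: 0.05 × 0.39 = 0.0195
  Supplier S2: 0.072 × 0.02 = 0.00144
  Supplier S5: 0.084 × 0.33 = 0.02772
Total = 0.04866.
Largest term belongs to Supplier S5, so Supplier S5 is most probable.

Supplier S5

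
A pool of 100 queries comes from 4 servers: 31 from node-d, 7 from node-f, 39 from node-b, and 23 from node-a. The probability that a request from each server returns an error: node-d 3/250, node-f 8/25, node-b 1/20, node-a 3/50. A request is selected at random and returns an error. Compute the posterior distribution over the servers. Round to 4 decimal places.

Prior × likelihood for each hypothesis:
  node-d: 0.31 × 0.012 = 0.00372
  node-f: 0.07 × 0.32 = 0.0224
  node-b: 0.39 × 0.05 = 0.0195
  node-a: 0.23 × 0.06 = 0.0138
Sum = 0.05942.
P(node-d | error) = 0.00372/0.05942 ≈ 0.0626
P(node-f | error) = 0.0224/0.05942 ≈ 0.3770
P(node-b | error) = 0.0195/0.05942 ≈ 0.3282
P(node-a | error) = 0.0138/0.05942 ≈ 0.2322
(Check: 0.0626+0.3770+0.3282+0.2322 = 1.0000.)

node-d 0.0626, node-f 0.3770, node-b 0.3282, node-a 0.2322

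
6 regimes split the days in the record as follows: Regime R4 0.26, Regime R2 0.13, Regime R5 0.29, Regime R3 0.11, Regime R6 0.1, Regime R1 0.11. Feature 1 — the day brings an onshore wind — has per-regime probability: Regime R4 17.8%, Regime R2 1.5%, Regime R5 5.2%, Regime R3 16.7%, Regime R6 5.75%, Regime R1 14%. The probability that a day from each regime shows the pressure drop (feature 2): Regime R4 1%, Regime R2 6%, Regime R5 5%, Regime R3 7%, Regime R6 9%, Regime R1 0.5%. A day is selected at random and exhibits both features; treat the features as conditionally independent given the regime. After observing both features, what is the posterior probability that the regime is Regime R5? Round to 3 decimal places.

Unnormalized posteriors (prior × likelihood):
  Regime R4: 0.26 × 0.178 × 0.01 = 0.0004628
  Regime R2: 0.13 × 0.015 × 0.06 = 0.000117
  Regime R5: 0.29 × 0.052 × 0.05 = 0.000754
  Regime R3: 0.11 × 0.167 × 0.07 = 0.0012859
  Regime R6: 0.1 × 0.0575 × 0.09 = 0.0005175
  Regime R1: 0.11 × 0.14 × 0.005 = 0.000077
Total = 0.0032142.
P(Regime R5 | evidence) = 0.000754 / 0.0032142 ≈ 0.235.

0.235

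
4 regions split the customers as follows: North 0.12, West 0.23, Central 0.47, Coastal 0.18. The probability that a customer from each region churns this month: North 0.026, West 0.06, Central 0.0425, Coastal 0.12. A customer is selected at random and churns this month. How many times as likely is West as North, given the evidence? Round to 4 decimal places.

Compute prior × likelihood for every hypothesis:
  North: 0.12 × 0.026 = 0.00312
  West: 0.23 × 0.06 = 0.0138
  Central: 0.47 × 0.0425 = 0.019975
  Coastal: 0.18 × 0.12 = 0.0216
Normalizing constant = 0.058495.
The ratio is 0.0138 / 0.00312 (the normalizer cancels) = 4.4231.

4.4231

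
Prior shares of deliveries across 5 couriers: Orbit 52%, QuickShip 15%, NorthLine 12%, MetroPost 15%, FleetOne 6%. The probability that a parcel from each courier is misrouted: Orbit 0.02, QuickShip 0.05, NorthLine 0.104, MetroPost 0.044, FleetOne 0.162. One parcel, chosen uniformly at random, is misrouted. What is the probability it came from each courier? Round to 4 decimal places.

Unnormalized posteriors (prior × likelihood):
  Orbit: 0.52 × 0.02 = 0.0104
  QuickShip: 0.15 × 0.05 = 0.0075
  NorthLine: 0.12 × 0.104 = 0.01248
  MetroPost: 0.15 × 0.044 = 0.0066
  FleetOne: 0.06 × 0.162 = 0.00972
Sum = 0.0467.
P(Orbit | misrouted) = 0.0104/0.0467 ≈ 0.2227
P(QuickShip | misrouted) = 0.0075/0.0467 ≈ 0.1606
P(NorthLine | misrouted) = 0.01248/0.0467 ≈ 0.2672
P(MetroPost | misrouted) = 0.0066/0.0467 ≈ 0.1413
P(FleetOne | misrouted) = 0.00972/0.0467 ≈ 0.2081

Orbit 0.2227, QuickShip 0.1606, NorthLine 0.2672, MetroPost 0.1413, FleetOne 0.2081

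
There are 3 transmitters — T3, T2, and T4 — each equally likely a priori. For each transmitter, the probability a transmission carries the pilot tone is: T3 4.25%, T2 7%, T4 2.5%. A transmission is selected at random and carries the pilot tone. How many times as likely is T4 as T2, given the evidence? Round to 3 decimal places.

0.357

With a uniform prior (1/3 each), posterior ∝ likelihood:
  T3: 0.0425
  T2: 0.07
  T4: 0.025
Normalizing constant = 0.1375.
The ratio is 0.025 / 0.07 (the normalizer cancels) = 0.357.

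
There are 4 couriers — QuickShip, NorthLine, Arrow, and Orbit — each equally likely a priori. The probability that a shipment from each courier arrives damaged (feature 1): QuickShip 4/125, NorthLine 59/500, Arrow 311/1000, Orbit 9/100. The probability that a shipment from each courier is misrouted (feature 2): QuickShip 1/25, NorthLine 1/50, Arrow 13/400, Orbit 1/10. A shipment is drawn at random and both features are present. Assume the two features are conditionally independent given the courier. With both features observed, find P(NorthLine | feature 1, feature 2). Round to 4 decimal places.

0.1037

Since the prior is uniform, the posterior is proportional to the likelihood:
  QuickShip: 0.032 × 0.04 = 0.00128
  NorthLine: 0.118 × 0.02 = 0.00236
  Arrow: 0.311 × 0.0325 = 0.0101075
  Orbit: 0.09 × 0.1 = 0.009
Total = 0.0227475.
P(NorthLine | evidence) = 0.00236 / 0.0227475 ≈ 0.1037.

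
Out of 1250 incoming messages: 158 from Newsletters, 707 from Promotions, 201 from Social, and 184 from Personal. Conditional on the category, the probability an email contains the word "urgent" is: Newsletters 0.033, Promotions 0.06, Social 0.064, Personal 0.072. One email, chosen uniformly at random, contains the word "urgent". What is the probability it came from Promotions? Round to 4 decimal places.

0.5752

By Bayes' rule, posterior ∝ prior × likelihood:
  Newsletters: 0.1264 × 0.033 = 0.0041712
  Promotions: 0.5656 × 0.06 = 0.033936
  Social: 0.1608 × 0.064 = 0.0102912
  Personal: 0.1472 × 0.072 = 0.0105984
Normalizing constant = 0.0589968.
P(Promotions | evidence) = 0.033936 / 0.0589968 ≈ 0.5752.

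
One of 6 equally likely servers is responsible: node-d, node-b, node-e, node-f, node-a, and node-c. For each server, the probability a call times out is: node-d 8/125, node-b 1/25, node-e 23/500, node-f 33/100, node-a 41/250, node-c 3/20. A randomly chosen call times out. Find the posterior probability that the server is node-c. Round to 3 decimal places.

Since the prior is uniform, the posterior is proportional to the likelihood:
  node-d: 0.064
  node-b: 0.04
  node-e: 0.046
  node-f: 0.33
  node-a: 0.164
  node-c: 0.15
Total = 0.794.
P(node-c | evidence) = 0.15 / 0.794 ≈ 0.189.

0.189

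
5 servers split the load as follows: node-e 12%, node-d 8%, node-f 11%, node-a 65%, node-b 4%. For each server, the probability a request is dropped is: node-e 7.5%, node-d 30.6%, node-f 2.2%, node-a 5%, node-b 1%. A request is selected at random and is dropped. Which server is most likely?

node-a

Unnormalized posteriors (prior × likelihood):
  node-e: 0.12 × 0.075 = 0.009
  node-d: 0.08 × 0.306 = 0.02448
  node-f: 0.11 × 0.022 = 0.00242
  node-a: 0.65 × 0.05 = 0.0325
  node-b: 0.04 × 0.01 = 0.0004
Normalizing constant = 0.0688.
Largest term belongs to node-a, so node-a is most probable.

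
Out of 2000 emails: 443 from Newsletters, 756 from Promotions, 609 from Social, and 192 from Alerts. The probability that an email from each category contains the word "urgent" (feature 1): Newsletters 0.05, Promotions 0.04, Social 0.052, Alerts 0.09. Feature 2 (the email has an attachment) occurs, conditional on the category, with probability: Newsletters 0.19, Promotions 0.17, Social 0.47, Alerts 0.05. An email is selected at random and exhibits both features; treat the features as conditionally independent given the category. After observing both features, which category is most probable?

Prior × likelihood for each hypothesis:
  Newsletters: 0.2215 × 0.05 × 0.19 = 0.00210425
  Promotions: 0.378 × 0.04 × 0.17 = 0.0025704
  Social: 0.3045 × 0.052 × 0.47 = 0.00744198
  Alerts: 0.096 × 0.09 × 0.05 = 0.000432
Total = 0.01254863.
Largest term belongs to Social, so Social is most probable.

Social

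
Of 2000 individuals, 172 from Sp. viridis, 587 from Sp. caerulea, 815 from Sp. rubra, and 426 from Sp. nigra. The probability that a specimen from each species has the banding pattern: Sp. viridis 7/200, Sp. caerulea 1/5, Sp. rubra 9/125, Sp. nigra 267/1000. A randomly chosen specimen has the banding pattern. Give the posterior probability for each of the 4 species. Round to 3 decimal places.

By Bayes' rule, posterior ∝ prior × likelihood:
  Sp. viridis: 0.086 × 0.035 = 0.00301
  Sp. caerulea: 0.2935 × 0.2 = 0.0587
  Sp. rubra: 0.4075 × 0.072 = 0.02934
  Sp. nigra: 0.213 × 0.267 = 0.056871
Sum = 0.147921.
P(Sp. viridis | banded) = 0.00301/0.147921 ≈ 0.020
P(Sp. caerulea | banded) = 0.0587/0.147921 ≈ 0.397
P(Sp. rubra | banded) = 0.02934/0.147921 ≈ 0.198
P(Sp. nigra | banded) = 0.056871/0.147921 ≈ 0.384
(Check: 0.020+0.397+0.198+0.384 = 0.999.)

Sp. viridis 0.020, Sp. caerulea 0.397, Sp. rubra 0.198, Sp. nigra 0.384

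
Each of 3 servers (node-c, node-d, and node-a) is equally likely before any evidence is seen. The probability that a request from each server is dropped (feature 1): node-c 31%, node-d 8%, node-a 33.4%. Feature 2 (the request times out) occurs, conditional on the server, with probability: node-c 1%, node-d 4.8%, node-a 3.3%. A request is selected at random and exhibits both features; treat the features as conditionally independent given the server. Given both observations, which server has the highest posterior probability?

With a uniform prior (1/3 each), posterior ∝ likelihood:
  node-c: 0.31 × 0.01 = 0.0031
  node-d: 0.08 × 0.048 = 0.00384
  node-a: 0.334 × 0.033 = 0.011022
Sum = 0.017962.
Largest term belongs to node-a, so node-a is most probable.

node-a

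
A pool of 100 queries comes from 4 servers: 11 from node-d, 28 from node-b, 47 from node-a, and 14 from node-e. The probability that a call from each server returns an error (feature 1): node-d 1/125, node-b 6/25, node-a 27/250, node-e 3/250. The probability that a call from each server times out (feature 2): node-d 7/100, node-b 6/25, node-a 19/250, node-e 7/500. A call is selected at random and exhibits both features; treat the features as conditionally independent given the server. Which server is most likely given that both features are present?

node-b

Unnormalized posteriors (prior × likelihood):
  node-d: 0.11 × 0.008 × 0.07 = 0.0000616
  node-b: 0.28 × 0.24 × 0.24 = 0.016128
  node-a: 0.47 × 0.108 × 0.076 = 0.00385776
  node-e: 0.14 × 0.012 × 0.014 = 0.00002352
Normalizing constant = 0.02007088.
Largest term belongs to node-b, so node-b is most probable.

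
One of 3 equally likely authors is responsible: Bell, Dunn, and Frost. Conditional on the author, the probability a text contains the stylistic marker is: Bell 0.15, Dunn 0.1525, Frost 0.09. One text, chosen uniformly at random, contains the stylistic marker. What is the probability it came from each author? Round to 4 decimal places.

Since the prior is uniform, the posterior is proportional to the likelihood:
  Bell: 0.15
  Dunn: 0.1525
  Frost: 0.09
Sum = 0.3925.
P(Bell | marker) = 0.15/0.3925 ≈ 0.3822
P(Dunn | marker) = 0.1525/0.3925 ≈ 0.3885
P(Frost | marker) = 0.09/0.3925 ≈ 0.2293
(Check: 0.3822+0.3885+0.2293 = 1.0000.)

Bell 0.3822, Dunn 0.3885, Frost 0.2293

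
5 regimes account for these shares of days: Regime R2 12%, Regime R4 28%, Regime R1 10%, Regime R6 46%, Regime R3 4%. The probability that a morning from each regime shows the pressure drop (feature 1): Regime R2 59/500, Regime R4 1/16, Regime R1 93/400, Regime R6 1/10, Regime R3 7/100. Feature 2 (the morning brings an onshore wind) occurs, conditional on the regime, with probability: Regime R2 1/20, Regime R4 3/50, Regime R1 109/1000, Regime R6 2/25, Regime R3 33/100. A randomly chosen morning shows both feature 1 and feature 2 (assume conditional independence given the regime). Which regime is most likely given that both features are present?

Regime R6

By Bayes' rule, posterior ∝ prior × likelihood:
  Regime R2: 0.12 × 0.118 × 0.05 = 0.000708
  Regime R4: 0.28 × 0.0625 × 0.06 = 0.00105
  Regime R1: 0.1 × 0.2325 × 0.109 = 0.00253425
  Regime R6: 0.46 × 0.1 × 0.08 = 0.00368
  Regime R3: 0.04 × 0.07 × 0.33 = 0.000924
Total = 0.00889625.
Largest term belongs to Regime R6, so Regime R6 is most probable.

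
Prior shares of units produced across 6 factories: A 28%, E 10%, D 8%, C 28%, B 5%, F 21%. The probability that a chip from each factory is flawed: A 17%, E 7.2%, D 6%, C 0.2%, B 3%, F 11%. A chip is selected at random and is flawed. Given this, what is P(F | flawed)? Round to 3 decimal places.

0.273

Compute prior × likelihood for every hypothesis:
  A: 0.28 × 0.17 = 0.0476
  E: 0.1 × 0.072 = 0.0072
  D: 0.08 × 0.06 = 0.0048
  C: 0.28 × 0.002 = 0.00056
  B: 0.05 × 0.03 = 0.0015
  F: 0.21 × 0.11 = 0.0231
Total = 0.08476.
P(F | evidence) = 0.0231 / 0.08476 ≈ 0.273.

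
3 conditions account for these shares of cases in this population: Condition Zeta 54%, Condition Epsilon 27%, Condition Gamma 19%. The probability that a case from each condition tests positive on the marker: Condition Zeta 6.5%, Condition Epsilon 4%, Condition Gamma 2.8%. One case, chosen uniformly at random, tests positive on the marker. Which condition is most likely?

By Bayes' rule, posterior ∝ prior × likelihood:
  Condition Zeta: 0.54 × 0.065 = 0.0351
  Condition Epsilon: 0.27 × 0.04 = 0.0108
  Condition Gamma: 0.19 × 0.028 = 0.00532
Total = 0.05122.
Largest term belongs to Condition Zeta, so Condition Zeta is most probable.

Condition Zeta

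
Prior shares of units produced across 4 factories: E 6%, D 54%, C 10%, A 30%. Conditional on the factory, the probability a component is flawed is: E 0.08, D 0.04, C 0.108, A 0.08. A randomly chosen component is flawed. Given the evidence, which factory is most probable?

Compute prior × likelihood for every hypothesis:
  E: 0.06 × 0.08 = 0.0048
  D: 0.54 × 0.04 = 0.0216
  C: 0.1 × 0.108 = 0.0108
  A: 0.3 × 0.08 = 0.024
Normalizing constant = 0.0612.
Largest term belongs to A, so A is most probable.

A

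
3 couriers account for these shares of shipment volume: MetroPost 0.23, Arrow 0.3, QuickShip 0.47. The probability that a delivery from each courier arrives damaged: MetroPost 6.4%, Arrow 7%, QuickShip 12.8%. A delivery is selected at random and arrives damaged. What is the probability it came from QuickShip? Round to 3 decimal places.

Prior × likelihood for each hypothesis:
  MetroPost: 0.23 × 0.064 = 0.01472
  Arrow: 0.3 × 0.07 = 0.021
  QuickShip: 0.47 × 0.128 = 0.06016
Normalizing constant = 0.09588.
P(QuickShip | evidence) = 0.06016 / 0.09588 ≈ 0.627.

0.627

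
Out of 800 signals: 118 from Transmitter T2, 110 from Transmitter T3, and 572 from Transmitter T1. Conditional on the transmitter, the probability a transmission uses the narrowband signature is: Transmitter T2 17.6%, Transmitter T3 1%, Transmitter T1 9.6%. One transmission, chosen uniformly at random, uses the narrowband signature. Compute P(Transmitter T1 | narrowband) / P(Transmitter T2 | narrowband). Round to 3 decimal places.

2.644

Prior × likelihood for each hypothesis:
  Transmitter T2: 0.1475 × 0.176 = 0.02596
  Transmitter T3: 0.1375 × 0.01 = 0.001375
  Transmitter T1: 0.715 × 0.096 = 0.06864
Sum = 0.095975.
The ratio is 0.06864 / 0.02596 (the normalizer cancels) = 2.644.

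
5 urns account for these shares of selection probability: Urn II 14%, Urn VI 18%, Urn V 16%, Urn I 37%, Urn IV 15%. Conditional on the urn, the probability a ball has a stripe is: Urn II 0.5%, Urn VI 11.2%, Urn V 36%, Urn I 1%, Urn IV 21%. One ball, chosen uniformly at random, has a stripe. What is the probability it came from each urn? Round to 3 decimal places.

Urn II 0.006, Urn VI 0.177, Urn V 0.507, Urn I 0.033, Urn IV 0.277

Prior × likelihood for each hypothesis:
  Urn II: 0.14 × 0.005 = 0.0007
  Urn VI: 0.18 × 0.112 = 0.02016
  Urn V: 0.16 × 0.36 = 0.0576
  Urn I: 0.37 × 0.01 = 0.0037
  Urn IV: 0.15 × 0.21 = 0.0315
Normalizing constant = 0.11366.
P(Urn II | striped) = 0.0007/0.11366 ≈ 0.006
P(Urn VI | striped) = 0.02016/0.11366 ≈ 0.177
P(Urn V | striped) = 0.0576/0.11366 ≈ 0.507
P(Urn I | striped) = 0.0037/0.11366 ≈ 0.033
P(Urn IV | striped) = 0.0315/0.11366 ≈ 0.277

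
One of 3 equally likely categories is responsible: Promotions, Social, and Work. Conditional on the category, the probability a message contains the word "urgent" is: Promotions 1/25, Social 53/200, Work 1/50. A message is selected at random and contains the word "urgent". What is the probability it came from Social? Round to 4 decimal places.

With a uniform prior (1/3 each), posterior ∝ likelihood:
  Promotions: 0.04
  Social: 0.265
  Work: 0.02
Sum = 0.325.
P(Social | evidence) = 0.265 / 0.325 ≈ 0.8154.

0.8154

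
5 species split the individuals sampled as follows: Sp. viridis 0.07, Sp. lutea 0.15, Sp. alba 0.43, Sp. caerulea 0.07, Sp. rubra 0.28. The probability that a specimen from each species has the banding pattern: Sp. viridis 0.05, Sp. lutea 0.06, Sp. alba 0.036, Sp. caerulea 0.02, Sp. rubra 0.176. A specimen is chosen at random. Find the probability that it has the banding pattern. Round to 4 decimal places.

0.0787

Prior × likelihood for each hypothesis:
  Sp. viridis: 0.07 × 0.05 = 0.0035
  Sp. lutea: 0.15 × 0.06 = 0.009
  Sp. alba: 0.43 × 0.036 = 0.01548
  Sp. caerulea: 0.07 × 0.02 = 0.0014
  Sp. rubra: 0.28 × 0.176 = 0.04928
P(banded) = 0.0035 + 0.009 + 0.01548 + 0.0014 + 0.04928 = 0.07866 → 0.0787.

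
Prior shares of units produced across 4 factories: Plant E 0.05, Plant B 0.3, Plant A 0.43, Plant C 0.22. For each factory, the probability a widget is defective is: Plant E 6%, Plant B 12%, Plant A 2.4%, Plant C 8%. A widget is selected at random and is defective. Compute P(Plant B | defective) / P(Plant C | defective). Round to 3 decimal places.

By Bayes' rule, posterior ∝ prior × likelihood:
  Plant E: 0.05 × 0.06 = 0.003
  Plant B: 0.3 × 0.12 = 0.036
  Plant A: 0.43 × 0.024 = 0.01032
  Plant C: 0.22 × 0.08 = 0.0176
Normalizing constant = 0.06692.
The ratio is 0.036 / 0.0176 (the normalizer cancels) = 2.045.

2.045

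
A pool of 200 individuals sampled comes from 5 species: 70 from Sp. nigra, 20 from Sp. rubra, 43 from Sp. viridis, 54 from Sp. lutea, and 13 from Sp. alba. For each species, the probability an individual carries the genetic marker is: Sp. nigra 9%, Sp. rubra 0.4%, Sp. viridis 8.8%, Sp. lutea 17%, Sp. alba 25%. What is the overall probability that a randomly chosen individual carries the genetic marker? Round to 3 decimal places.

0.113

Prior × likelihood for each hypothesis:
  Sp. nigra: 0.35 × 0.09 = 0.0315
  Sp. rubra: 0.1 × 0.004 = 0.0004
  Sp. viridis: 0.215 × 0.088 = 0.01892
  Sp. lutea: 0.27 × 0.17 = 0.0459
  Sp. alba: 0.065 × 0.25 = 0.01625
P(marker) = 0.0315 + 0.0004 + 0.01892 + 0.0459 + 0.01625 = 0.11297 → 0.113.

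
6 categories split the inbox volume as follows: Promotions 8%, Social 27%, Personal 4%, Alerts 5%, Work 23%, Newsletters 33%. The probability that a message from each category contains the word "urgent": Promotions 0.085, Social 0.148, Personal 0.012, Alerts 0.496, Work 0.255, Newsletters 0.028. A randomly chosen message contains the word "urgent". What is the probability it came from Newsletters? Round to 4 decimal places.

Unnormalized posteriors (prior × likelihood):
  Promotions: 0.08 × 0.085 = 0.0068
  Social: 0.27 × 0.148 = 0.03996
  Personal: 0.04 × 0.012 = 0.00048
  Alerts: 0.05 × 0.496 = 0.0248
  Work: 0.23 × 0.255 = 0.05865
  Newsletters: 0.33 × 0.028 = 0.00924
Normalizing constant = 0.13993.
P(Newsletters | evidence) = 0.00924 / 0.13993 ≈ 0.0660.

0.0660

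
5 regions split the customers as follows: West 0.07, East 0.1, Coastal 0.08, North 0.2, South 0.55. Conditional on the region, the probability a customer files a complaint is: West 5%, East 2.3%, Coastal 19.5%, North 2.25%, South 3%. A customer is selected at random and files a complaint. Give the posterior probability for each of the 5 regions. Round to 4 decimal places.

Compute prior × likelihood for every hypothesis:
  West: 0.07 × 0.05 = 0.0035
  East: 0.1 × 0.023 = 0.0023
  Coastal: 0.08 × 0.195 = 0.0156
  North: 0.2 × 0.0225 = 0.0045
  South: 0.55 × 0.03 = 0.0165
Normalizing constant = 0.0424.
P(West | complaint) = 0.0035/0.0424 ≈ 0.0825
P(East | complaint) = 0.0023/0.0424 ≈ 0.0542
P(Coastal | complaint) = 0.0156/0.0424 ≈ 0.3679
P(North | complaint) = 0.0045/0.0424 ≈ 0.1061
P(South | complaint) = 0.0165/0.0424 ≈ 0.3892

West 0.0825, East 0.0542, Coastal 0.3679, North 0.1061, South 0.3892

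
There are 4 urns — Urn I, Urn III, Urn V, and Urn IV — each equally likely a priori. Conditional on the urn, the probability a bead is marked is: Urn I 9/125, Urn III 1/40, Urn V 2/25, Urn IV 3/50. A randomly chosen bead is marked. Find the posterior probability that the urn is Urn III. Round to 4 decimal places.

With a uniform prior (1/4 each), posterior ∝ likelihood:
  Urn I: 0.072
  Urn III: 0.025
  Urn V: 0.08
  Urn IV: 0.06
Sum = 0.237.
P(Urn III | evidence) = 0.025 / 0.237 ≈ 0.1055.

0.1055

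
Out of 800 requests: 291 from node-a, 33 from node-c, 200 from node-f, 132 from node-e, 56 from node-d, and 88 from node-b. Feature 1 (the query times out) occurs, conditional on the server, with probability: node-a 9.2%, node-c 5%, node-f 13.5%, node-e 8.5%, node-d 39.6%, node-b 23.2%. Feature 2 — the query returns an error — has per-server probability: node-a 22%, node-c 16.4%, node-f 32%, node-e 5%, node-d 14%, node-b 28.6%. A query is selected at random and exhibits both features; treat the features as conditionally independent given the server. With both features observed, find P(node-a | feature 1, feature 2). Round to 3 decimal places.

Unnormalized posteriors (prior × likelihood):
  node-a: 0.36375 × 0.092 × 0.22 = 0.0073623
  node-c: 0.04125 × 0.05 × 0.164 = 0.00033825
  node-f: 0.25 × 0.135 × 0.32 = 0.0108
  node-e: 0.165 × 0.085 × 0.05 = 0.00070125
  node-d: 0.07 × 0.396 × 0.14 = 0.0038808
  node-b: 0.11 × 0.232 × 0.286 = 0.00729872
Total = 0.03038132.
P(node-a | evidence) = 0.0073623 / 0.03038132 ≈ 0.242.

0.242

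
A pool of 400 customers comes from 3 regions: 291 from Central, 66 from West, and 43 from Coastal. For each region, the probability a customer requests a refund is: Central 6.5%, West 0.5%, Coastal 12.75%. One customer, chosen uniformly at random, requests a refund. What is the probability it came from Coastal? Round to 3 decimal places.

0.222

Compute prior × likelihood for every hypothesis:
  Central: 0.7275 × 0.065 = 0.0472875
  West: 0.165 × 0.005 = 0.000825
  Coastal: 0.1075 × 0.1275 = 0.01370625
Normalizing constant = 0.06181875.
P(Coastal | evidence) = 0.01370625 / 0.06181875 ≈ 0.222.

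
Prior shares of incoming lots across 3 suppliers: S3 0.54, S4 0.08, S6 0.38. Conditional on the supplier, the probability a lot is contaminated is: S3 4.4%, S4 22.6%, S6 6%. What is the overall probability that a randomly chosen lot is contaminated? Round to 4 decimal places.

0.0646

Unnormalized posteriors (prior × likelihood):
  S3: 0.54 × 0.044 = 0.02376
  S4: 0.08 × 0.226 = 0.01808
  S6: 0.38 × 0.06 = 0.0228
P(contaminated) = 0.02376 + 0.01808 + 0.0228 = 0.06464 → 0.0646.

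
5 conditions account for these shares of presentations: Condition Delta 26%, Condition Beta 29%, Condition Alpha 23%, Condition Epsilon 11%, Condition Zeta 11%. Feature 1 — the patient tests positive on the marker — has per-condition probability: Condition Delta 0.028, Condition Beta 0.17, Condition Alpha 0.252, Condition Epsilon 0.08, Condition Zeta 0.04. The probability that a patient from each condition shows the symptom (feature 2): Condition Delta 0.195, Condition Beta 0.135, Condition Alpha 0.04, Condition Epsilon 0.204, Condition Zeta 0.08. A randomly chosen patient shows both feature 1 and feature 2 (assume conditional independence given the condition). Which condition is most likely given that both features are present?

Condition Beta

Prior × likelihood for each hypothesis:
  Condition Delta: 0.26 × 0.028 × 0.195 = 0.0014196
  Condition Beta: 0.29 × 0.17 × 0.135 = 0.0066555
  Condition Alpha: 0.23 × 0.252 × 0.04 = 0.0023184
  Condition Epsilon: 0.11 × 0.08 × 0.204 = 0.0017952
  Condition Zeta: 0.11 × 0.04 × 0.08 = 0.000352
Total = 0.0125407.
Largest term belongs to Condition Beta, so Condition Beta is most probable.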